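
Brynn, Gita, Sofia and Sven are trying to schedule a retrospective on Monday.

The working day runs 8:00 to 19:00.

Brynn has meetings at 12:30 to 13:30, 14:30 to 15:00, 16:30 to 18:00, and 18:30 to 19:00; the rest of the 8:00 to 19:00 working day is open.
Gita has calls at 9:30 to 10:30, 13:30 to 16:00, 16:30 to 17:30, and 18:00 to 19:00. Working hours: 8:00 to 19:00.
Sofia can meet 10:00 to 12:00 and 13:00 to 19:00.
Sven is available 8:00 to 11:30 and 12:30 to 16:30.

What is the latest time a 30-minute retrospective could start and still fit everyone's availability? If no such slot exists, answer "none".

Brynn free within 08:00–19:00: 08:00–12:30, 13:30–14:30, 15:00–16:30, 18:00–18:30.
Gita free within 08:00–19:00: 08:00–09:30, 10:30–13:30, 16:00–16:30, 17:30–18:00.
Brynn ∩ Gita: 08:00–09:30, 10:30–12:30, 16:00–16:30.
Brynn ∩ Gita ∩ Sofia: 10:30–12:00, 16:00–16:30.
Brynn ∩ Gita ∩ Sofia ∩ Sven: 10:30–11:30, 16:00–16:30.
Windows ≥ 30 min: 10:30–11:30, 16:00–16:30.
Latest start in the last window 16:00–16:30 is 16:30 − 30 min = 16:00.

16:00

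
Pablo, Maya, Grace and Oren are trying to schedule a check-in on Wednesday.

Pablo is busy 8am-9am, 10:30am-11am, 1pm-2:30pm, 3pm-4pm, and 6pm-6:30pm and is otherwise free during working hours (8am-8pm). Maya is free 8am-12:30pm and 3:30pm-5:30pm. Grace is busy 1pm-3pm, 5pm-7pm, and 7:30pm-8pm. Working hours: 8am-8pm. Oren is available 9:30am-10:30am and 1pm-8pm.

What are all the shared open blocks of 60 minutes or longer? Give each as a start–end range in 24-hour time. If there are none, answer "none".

Pablo free within 08:00–20:00: 09:00–10:30, 11:00–13:00, 14:30–15:00, 16:00–18:00, 18:30–20:00.
Grace free within 08:00–20:00: 08:00–13:00, 15:00–17:00, 19:00–19:30.
Pablo ∩ Maya: 09:00–10:30, 11:00–12:30, 16:00–17:30.
Pablo ∩ Maya ∩ Grace: 09:00–10:30, 11:00–12:30, 16:00–17:00.
Pablo ∩ Maya ∩ Grace ∩ Oren: 09:30–10:30, 16:00–17:00.
Windows ≥ 60 min: 09:30–10:30, 16:00–17:00.

09:30–10:30, 16:00–17:00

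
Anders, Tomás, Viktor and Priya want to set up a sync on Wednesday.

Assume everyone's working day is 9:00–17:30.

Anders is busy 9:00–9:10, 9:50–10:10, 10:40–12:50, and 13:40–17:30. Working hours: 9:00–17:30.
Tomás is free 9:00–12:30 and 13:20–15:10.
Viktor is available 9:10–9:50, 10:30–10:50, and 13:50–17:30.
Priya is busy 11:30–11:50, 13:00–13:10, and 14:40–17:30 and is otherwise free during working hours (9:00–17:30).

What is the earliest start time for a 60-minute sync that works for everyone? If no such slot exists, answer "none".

none

Anders free within 09:00–17:30: 09:10–09:50, 10:10–10:40, 12:50–13:40.
Priya free within 09:00–17:30: 09:00–11:30, 11:50–13:00, 13:10–14:40.
Anders ∩ Tomás: 09:10–09:50, 10:10–10:40, 13:20–13:40.
Anders ∩ Tomás ∩ Viktor: 09:10–09:50, 10:30–10:40.
Anders ∩ Tomás ∩ Viktor ∩ Priya: 09:10–09:50, 10:30–10:40.
Windows ≥ 60 min: (none).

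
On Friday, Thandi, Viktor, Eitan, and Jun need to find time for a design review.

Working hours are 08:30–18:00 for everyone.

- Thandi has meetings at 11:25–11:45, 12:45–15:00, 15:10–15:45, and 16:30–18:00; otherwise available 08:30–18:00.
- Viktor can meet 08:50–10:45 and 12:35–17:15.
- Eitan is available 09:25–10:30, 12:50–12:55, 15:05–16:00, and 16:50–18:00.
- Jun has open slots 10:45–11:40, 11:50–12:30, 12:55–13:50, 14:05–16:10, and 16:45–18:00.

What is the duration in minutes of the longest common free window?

15 minutes

Thandi free within 08:30–18:00: 08:30–11:25, 11:45–12:45, 15:00–15:10, 15:45–16:30.
Thandi ∩ Viktor: 08:50–10:45, 12:35–12:45, 15:00–15:10, 15:45–16:30.
Thandi ∩ Viktor ∩ Eitan: 09:25–10:30, 15:05–15:10, 15:45–16:00.
Thandi ∩ Viktor ∩ Eitan ∩ Jun: 15:05–15:10, 15:45–16:00.
Common window lengths: 5, 15 min; longest is 15.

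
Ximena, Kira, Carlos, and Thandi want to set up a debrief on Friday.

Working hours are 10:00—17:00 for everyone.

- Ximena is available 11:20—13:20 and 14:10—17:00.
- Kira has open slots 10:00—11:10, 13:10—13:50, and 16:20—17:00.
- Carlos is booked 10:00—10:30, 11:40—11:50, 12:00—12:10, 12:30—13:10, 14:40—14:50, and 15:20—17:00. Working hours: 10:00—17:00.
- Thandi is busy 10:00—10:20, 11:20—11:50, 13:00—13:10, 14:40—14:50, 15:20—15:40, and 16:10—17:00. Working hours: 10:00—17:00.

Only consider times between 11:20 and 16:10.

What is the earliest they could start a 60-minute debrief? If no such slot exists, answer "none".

none

Carlos free within 10:00–17:00: 10:30–11:40, 11:50–12:00, 12:10–12:30, 13:10–14:40, 14:50–15:20.
Thandi free within 10:00–17:00: 10:20–11:20, 11:50–13:00, 13:10–14:40, 14:50–15:20, 15:40–16:10.
Ximena ∩ Kira: 13:10–13:20, 16:20–17:00.
Ximena ∩ Kira ∩ Carlos: 13:10–13:20.
Ximena ∩ Kira ∩ Carlos ∩ Thandi: 13:10–13:20.
Restricted to 11:20–16:10: 13:10–13:20.
Windows ≥ 60 min: (none).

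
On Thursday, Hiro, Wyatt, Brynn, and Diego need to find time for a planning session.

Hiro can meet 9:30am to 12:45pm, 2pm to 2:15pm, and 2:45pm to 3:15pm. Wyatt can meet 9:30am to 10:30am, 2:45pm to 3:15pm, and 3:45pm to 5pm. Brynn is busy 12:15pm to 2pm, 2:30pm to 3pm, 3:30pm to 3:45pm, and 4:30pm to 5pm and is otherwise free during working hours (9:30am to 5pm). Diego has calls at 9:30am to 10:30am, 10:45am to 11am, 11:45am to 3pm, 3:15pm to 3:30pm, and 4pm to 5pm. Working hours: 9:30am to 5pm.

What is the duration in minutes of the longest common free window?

Brynn free within 09:30–17:00: 09:30–12:15, 14:00–14:30, 15:00–15:30, 15:45–16:30.
Diego free within 09:30–17:00: 10:30–10:45, 11:00–11:45, 15:00–15:15, 15:30–16:00.
Hiro ∩ Wyatt: 09:30–10:30, 14:45–15:15.
Hiro ∩ Wyatt ∩ Brynn: 09:30–10:30, 15:00–15:15.
Hiro ∩ Wyatt ∩ Brynn ∩ Diego: 15:00–15:15.
Single common window of 15 minutes.

15 minutes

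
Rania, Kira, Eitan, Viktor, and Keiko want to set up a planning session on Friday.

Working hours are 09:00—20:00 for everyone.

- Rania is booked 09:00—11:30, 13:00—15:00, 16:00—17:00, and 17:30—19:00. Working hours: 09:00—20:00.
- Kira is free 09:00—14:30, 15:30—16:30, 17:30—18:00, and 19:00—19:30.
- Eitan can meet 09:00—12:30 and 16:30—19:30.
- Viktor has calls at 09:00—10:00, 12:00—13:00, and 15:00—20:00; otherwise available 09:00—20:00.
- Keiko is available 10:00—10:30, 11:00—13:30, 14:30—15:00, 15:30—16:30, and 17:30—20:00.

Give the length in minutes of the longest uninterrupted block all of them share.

30 minutes

Rania free within 09:00–20:00: 11:30–13:00, 15:00–16:00, 17:00–17:30, 19:00–20:00.
Viktor free within 09:00–20:00: 10:00–12:00, 13:00–15:00.
Rania ∩ Kira: 11:30–13:00, 15:30–16:00, 19:00–19:30.
Rania ∩ Kira ∩ Eitan: 11:30–12:30, 19:00–19:30.
Rania ∩ Kira ∩ Eitan ∩ Viktor: 11:30–12:00.
Rania ∩ Kira ∩ Eitan ∩ Viktor ∩ Keiko: 11:30–12:00.
Single common window of 30 minutes.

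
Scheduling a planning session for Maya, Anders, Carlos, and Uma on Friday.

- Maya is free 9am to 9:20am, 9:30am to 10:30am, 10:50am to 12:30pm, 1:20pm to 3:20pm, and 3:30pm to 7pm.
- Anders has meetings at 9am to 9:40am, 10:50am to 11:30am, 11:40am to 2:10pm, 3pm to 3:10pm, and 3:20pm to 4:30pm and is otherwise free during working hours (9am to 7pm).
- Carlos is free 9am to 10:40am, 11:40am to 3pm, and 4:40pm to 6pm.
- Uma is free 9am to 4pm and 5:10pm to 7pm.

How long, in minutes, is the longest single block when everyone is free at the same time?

50 minutes

Anders free within 09:00–19:00: 09:40–10:50, 11:30–11:40, 14:10–15:00, 15:10–15:20, 16:30–19:00.
Maya ∩ Anders: 09:40–10:30, 11:30–11:40, 14:10–15:00, 15:10–15:20, 16:30–19:00.
Maya ∩ Anders ∩ Carlos: 09:40–10:30, 14:10–15:00, 16:40–18:00.
Maya ∩ Anders ∩ Carlos ∩ Uma: 09:40–10:30, 14:10–15:00, 17:10–18:00.
Common window lengths: 50, 50, 50 min; longest is 50.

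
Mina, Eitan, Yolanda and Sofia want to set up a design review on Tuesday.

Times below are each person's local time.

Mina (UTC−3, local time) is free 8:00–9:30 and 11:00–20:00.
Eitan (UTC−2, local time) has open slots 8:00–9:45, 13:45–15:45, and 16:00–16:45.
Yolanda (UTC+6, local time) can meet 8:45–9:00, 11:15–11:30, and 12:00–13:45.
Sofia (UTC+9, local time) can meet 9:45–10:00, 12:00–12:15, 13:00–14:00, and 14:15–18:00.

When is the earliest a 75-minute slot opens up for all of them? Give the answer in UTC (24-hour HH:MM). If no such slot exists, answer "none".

none

Mina → UTC: 11:00–12:30, 14:00–23:00.
Eitan → UTC: 10:00–11:45, 15:45–17:45, 18:00–18:45.
Yolanda → UTC: 02:45–03:00, 05:15–05:30, 06:00–07:45.
Sofia → UTC: 00:45–01:00, 03:00–03:15, 04:00–05:00, 05:15–09:00.
Mina ∩ Eitan: 11:00–11:45, 15:45–17:45, 18:00–18:45.
Mina ∩ Eitan ∩ Yolanda: (none).
Mina ∩ Eitan ∩ Yolanda ∩ Sofia: (none).
Windows ≥ 75 min: (none).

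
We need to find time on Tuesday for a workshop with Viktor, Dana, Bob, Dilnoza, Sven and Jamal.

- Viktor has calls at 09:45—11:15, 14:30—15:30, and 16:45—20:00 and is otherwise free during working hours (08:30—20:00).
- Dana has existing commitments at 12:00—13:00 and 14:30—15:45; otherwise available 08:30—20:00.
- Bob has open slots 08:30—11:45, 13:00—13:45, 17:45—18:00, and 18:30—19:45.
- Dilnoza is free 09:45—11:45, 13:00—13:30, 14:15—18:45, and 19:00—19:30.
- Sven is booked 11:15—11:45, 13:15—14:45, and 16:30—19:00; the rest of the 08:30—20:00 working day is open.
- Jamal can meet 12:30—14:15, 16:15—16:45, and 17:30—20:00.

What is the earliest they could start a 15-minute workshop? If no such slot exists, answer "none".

Viktor free within 08:30–20:00: 08:30–09:45, 11:15–14:30, 15:30–16:45.
Dana free within 08:30–20:00: 08:30–12:00, 13:00–14:30, 15:45–20:00.
Sven free within 08:30–20:00: 08:30–11:15, 11:45–13:15, 14:45–16:30, 19:00–20:00.
Viktor ∩ Dana: 08:30–09:45, 11:15–12:00, 13:00–14:30, 15:45–16:45.
Viktor ∩ Dana ∩ Bob: 08:30–09:45, 11:15–11:45, 13:00–13:45.
Viktor ∩ Dana ∩ Bob ∩ Dilnoza: 11:15–11:45, 13:00–13:30.
Viktor ∩ Dana ∩ Bob ∩ Dilnoza ∩ Sven: 13:00–13:15.
Viktor ∩ Dana ∩ Bob ∩ Dilnoza ∩ Sven ∩ Jamal: 13:00–13:15.
Windows ≥ 15 min: 13:00–13:15.
Earliest such window starts at 13:00.

13:00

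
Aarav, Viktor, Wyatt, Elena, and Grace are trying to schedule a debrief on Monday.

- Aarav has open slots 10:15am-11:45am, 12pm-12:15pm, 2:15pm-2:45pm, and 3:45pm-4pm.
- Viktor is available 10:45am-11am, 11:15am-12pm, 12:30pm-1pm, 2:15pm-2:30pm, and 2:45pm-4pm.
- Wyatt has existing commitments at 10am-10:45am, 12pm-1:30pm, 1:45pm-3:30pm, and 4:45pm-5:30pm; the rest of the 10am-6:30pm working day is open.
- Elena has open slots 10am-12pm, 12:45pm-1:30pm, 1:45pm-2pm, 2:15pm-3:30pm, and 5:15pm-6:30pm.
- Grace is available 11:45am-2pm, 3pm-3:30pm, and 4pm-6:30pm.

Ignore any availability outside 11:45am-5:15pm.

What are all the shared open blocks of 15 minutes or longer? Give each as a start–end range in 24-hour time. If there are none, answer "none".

none

Wyatt free within 10:00–18:30: 10:45–12:00, 13:30–13:45, 15:30–16:45, 17:30–18:30.
Aarav ∩ Viktor: 10:45–11:00, 11:15–11:45, 14:15–14:30, 15:45–16:00.
Aarav ∩ Viktor ∩ Wyatt: 10:45–11:00, 11:15–11:45, 15:45–16:00.
Aarav ∩ Viktor ∩ Wyatt ∩ Elena: 10:45–11:00, 11:15–11:45.
Aarav ∩ Viktor ∩ Wyatt ∩ Elena ∩ Grace: (none).
Restricted to 11:45–17:15: (none).
Windows ≥ 15 min: (none).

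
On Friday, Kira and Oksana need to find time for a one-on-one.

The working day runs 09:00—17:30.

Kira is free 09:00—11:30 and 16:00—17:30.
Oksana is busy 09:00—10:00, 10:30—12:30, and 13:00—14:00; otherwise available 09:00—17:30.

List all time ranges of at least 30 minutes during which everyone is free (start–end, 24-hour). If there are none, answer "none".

10:00–10:30, 16:00–17:30

Oksana free within 09:00–17:30: 10:00–10:30, 12:30–13:00, 14:00–17:30.
Kira ∩ Oksana: 10:00–10:30, 16:00–17:30.
Windows ≥ 30 min: 10:00–10:30, 16:00–17:30.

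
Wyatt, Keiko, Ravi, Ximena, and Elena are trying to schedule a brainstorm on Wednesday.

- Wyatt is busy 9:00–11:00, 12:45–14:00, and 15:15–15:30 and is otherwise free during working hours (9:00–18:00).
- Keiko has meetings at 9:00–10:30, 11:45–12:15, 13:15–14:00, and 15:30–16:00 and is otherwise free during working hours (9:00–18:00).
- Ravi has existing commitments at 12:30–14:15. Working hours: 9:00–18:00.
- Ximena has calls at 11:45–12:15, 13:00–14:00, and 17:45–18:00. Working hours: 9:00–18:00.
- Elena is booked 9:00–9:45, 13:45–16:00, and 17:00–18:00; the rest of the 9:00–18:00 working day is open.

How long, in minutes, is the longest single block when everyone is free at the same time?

60 minutes

Wyatt free within 09:00–18:00: 11:00–12:45, 14:00–15:15, 15:30–18:00.
Keiko free within 09:00–18:00: 10:30–11:45, 12:15–13:15, 14:00–15:30, 16:00–18:00.
Ravi free within 09:00–18:00: 09:00–12:30, 14:15–18:00.
Ximena free within 09:00–18:00: 09:00–11:45, 12:15–13:00, 14:00–17:45.
Elena free within 09:00–18:00: 09:45–13:45, 16:00–17:00.
Wyatt ∩ Keiko: 11:00–11:45, 12:15–12:45, 14:00–15:15, 16:00–18:00.
Wyatt ∩ Keiko ∩ Ravi: 11:00–11:45, 12:15–12:30, 14:15–15:15, 16:00–18:00.
Wyatt ∩ Keiko ∩ Ravi ∩ Ximena: 11:00–11:45, 12:15–12:30, 14:15–15:15, 16:00–17:45.
Wyatt ∩ Keiko ∩ Ravi ∩ Ximena ∩ Elena: 11:00–11:45, 12:15–12:30, 16:00–17:00.
Common window lengths: 45, 15, 60 min; longest is 60.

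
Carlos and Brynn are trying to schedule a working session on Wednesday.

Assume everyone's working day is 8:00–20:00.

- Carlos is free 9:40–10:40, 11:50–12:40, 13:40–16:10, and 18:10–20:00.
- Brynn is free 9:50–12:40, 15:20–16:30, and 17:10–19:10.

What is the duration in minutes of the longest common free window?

60 minutes

Carlos ∩ Brynn: 09:50–10:40, 11:50–12:40, 15:20–16:10, 18:10–19:10.
Common window lengths: 50, 50, 50, 60 min; longest is 60.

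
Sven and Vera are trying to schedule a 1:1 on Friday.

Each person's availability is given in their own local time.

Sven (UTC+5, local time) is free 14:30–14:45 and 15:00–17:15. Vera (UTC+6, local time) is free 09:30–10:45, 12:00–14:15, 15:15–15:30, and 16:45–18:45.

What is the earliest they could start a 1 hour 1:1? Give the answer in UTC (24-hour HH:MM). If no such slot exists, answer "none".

10:45

Sven → UTC: 09:30–09:45, 10:00–12:15.
Vera → UTC: 03:30–04:45, 06:00–08:15, 09:15–09:30, 10:45–12:45.
Sven ∩ Vera: 10:45–12:15.
Windows ≥ 60 min: 10:45–12:15.
Earliest such window starts at 10:45.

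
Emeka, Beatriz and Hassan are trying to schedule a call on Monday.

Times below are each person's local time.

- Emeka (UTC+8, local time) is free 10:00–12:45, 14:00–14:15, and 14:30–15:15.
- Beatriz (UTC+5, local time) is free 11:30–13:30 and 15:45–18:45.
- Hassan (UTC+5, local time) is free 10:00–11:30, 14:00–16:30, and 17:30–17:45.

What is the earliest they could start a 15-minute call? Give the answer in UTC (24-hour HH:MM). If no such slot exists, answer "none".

Emeka → UTC: 02:00–04:45, 06:00–06:15, 06:30–07:15.
Beatriz → UTC: 06:30–08:30, 10:45–13:45.
Hassan → UTC: 05:00–06:30, 09:00–11:30, 12:30–12:45.
Emeka ∩ Beatriz: 06:30–07:15.
Emeka ∩ Beatriz ∩ Hassan: (none).
Windows ≥ 15 min: (none).

none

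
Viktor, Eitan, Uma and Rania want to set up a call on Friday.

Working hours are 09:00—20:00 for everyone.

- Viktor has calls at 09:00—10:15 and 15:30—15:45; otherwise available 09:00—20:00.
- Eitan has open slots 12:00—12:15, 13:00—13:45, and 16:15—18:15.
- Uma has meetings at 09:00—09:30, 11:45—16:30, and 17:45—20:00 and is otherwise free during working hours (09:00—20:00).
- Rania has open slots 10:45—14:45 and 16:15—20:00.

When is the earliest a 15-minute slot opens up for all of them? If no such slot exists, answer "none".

16:30

Viktor free within 09:00–20:00: 10:15–15:30, 15:45–20:00.
Uma free within 09:00–20:00: 09:30–11:45, 16:30–17:45.
Viktor ∩ Eitan: 12:00–12:15, 13:00–13:45, 16:15–18:15.
Viktor ∩ Eitan ∩ Uma: 16:30–17:45.
Viktor ∩ Eitan ∩ Uma ∩ Rania: 16:30–17:45.
Windows ≥ 15 min: 16:30–17:45.
Earliest such window starts at 16:30.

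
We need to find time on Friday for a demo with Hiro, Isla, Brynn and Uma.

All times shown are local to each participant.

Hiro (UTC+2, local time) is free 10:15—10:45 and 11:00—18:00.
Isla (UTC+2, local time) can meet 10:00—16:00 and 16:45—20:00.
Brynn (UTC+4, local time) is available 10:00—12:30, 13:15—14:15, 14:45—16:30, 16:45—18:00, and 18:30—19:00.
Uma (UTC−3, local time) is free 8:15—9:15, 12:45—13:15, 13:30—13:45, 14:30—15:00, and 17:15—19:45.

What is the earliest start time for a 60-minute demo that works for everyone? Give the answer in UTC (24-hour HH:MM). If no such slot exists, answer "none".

Hiro → UTC: 08:15–08:45, 09:00–16:00.
Isla → UTC: 08:00–14:00, 14:45–18:00.
Brynn → UTC: 06:00–08:30, 09:15–10:15, 10:45–12:30, 12:45–14:00, 14:30–15:00.
Uma → UTC: 11:15–12:15, 15:45–16:15, 16:30–16:45, 17:30–18:00, 20:15–22:45.
Hiro ∩ Isla: 08:15–08:45, 09:00–14:00, 14:45–16:00.
Hiro ∩ Isla ∩ Brynn: 08:15–08:30, 09:15–10:15, 10:45–12:30, 12:45–14:00, 14:45–15:00.
Hiro ∩ Isla ∩ Brynn ∩ Uma: 11:15–12:15.
Windows ≥ 60 min: 11:15–12:15.
Earliest such window starts at 11:15.

11:15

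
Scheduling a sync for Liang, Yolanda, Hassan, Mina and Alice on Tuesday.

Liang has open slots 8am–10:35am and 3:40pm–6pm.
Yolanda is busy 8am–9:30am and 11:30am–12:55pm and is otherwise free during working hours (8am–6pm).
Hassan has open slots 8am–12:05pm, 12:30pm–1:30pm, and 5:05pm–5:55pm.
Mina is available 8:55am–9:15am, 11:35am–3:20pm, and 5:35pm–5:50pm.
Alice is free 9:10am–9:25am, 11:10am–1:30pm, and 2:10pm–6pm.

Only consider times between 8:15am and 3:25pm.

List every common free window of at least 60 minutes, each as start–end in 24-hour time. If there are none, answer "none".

Yolanda free within 08:00–18:00: 09:30–11:30, 12:55–18:00.
Liang ∩ Yolanda: 09:30–10:35, 15:40–18:00.
Liang ∩ Yolanda ∩ Hassan: 09:30–10:35, 17:05–17:55.
Liang ∩ Yolanda ∩ Hassan ∩ Mina: 17:35–17:50.
Liang ∩ Yolanda ∩ Hassan ∩ Mina ∩ Alice: 17:35–17:50.
Restricted to 08:15–15:25: (none).
Windows ≥ 60 min: (none).

none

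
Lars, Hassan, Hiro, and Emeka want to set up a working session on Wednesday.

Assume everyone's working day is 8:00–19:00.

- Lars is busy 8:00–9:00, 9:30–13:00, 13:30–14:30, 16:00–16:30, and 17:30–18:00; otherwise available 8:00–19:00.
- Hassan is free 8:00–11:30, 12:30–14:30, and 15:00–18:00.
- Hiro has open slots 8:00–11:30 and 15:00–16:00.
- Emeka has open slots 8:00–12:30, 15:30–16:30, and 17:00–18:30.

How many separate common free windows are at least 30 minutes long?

Lars free within 08:00–19:00: 09:00–09:30, 13:00–13:30, 14:30–16:00, 16:30–17:30, 18:00–19:00.
Lars ∩ Hassan: 09:00–09:30, 13:00–13:30, 15:00–16:00, 16:30–17:30.
Lars ∩ Hassan ∩ Hiro: 09:00–09:30, 15:00–16:00.
Lars ∩ Hassan ∩ Hiro ∩ Emeka: 09:00–09:30, 15:30–16:00.
Windows ≥ 30 min: 09:00–09:30, 15:30–16:00.
That's 2 windows.

2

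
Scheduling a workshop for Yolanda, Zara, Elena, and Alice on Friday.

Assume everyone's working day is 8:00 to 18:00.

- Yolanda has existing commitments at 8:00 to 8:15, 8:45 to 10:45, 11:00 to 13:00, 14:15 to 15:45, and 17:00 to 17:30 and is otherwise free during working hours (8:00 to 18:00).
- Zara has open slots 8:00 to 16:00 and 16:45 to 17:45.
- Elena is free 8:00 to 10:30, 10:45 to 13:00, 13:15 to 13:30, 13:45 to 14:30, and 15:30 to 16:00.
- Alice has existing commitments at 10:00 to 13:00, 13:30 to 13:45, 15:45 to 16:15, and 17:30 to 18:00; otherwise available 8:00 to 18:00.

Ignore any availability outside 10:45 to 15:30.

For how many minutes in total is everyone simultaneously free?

Yolanda free within 08:00–18:00: 08:15–08:45, 10:45–11:00, 13:00–14:15, 15:45–17:00, 17:30–18:00.
Alice free within 08:00–18:00: 08:00–10:00, 13:00–13:30, 13:45–15:45, 16:15–17:30.
Yolanda ∩ Zara: 08:15–08:45, 10:45–11:00, 13:00–14:15, 15:45–16:00, 16:45–17:00, 17:30–17:45.
Yolanda ∩ Zara ∩ Elena: 08:15–08:45, 10:45–11:00, 13:15–13:30, 13:45–14:15, 15:45–16:00.
Yolanda ∩ Zara ∩ Elena ∩ Alice: 08:15–08:45, 13:15–13:30, 13:45–14:15.
Restricted to 10:45–15:30: 13:15–13:30, 13:45–14:15.
Total common minutes: 15 + 30 = 45.

45 minutes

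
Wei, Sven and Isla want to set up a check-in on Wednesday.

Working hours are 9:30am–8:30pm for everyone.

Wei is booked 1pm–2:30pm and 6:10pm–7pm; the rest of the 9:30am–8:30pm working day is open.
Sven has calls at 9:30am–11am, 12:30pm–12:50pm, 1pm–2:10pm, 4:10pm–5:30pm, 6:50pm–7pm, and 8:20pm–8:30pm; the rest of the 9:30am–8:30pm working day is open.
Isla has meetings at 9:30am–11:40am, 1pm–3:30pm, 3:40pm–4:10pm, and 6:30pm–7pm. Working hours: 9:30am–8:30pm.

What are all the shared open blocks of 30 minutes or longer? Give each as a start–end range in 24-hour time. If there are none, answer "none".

Wei free within 09:30–20:30: 09:30–13:00, 14:30–18:10, 19:00–20:30.
Sven free within 09:30–20:30: 11:00–12:30, 12:50–13:00, 14:10–16:10, 17:30–18:50, 19:00–20:20.
Isla free within 09:30–20:30: 11:40–13:00, 15:30–15:40, 16:10–18:30, 19:00–20:30.
Wei ∩ Sven: 11:00–12:30, 12:50–13:00, 14:30–16:10, 17:30–18:10, 19:00–20:20.
Wei ∩ Sven ∩ Isla: 11:40–12:30, 12:50–13:00, 15:30–15:40, 17:30–18:10, 19:00–20:20.
Windows ≥ 30 min: 11:40–12:30, 17:30–18:10, 19:00–20:20.

11:40–12:30, 17:30–18:10, 19:00–20:20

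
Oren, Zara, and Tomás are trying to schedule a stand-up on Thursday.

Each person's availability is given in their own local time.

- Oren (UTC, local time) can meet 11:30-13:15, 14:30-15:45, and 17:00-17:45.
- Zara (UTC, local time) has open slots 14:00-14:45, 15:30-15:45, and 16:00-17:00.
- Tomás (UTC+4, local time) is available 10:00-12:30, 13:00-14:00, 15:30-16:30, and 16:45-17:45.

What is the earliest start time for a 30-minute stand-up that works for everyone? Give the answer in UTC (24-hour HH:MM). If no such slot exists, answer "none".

Oren → UTC: 11:30–13:15, 14:30–15:45, 17:00–17:45.
Zara → UTC: 14:00–14:45, 15:30–15:45, 16:00–17:00.
Tomás → UTC: 06:00–08:30, 09:00–10:00, 11:30–12:30, 12:45–13:45.
Oren ∩ Zara: 14:30–14:45, 15:30–15:45.
Oren ∩ Zara ∩ Tomás: (none).
Windows ≥ 30 min: (none).

none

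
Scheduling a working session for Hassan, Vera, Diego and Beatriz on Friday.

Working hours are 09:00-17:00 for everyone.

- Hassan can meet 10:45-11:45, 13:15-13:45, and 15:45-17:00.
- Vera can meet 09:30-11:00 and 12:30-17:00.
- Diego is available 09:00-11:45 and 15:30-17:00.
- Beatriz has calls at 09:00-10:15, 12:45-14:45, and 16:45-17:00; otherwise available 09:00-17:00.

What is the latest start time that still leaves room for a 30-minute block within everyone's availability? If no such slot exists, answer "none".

16:15

Beatriz free within 09:00–17:00: 10:15–12:45, 14:45–16:45.
Hassan ∩ Vera: 10:45–11:00, 13:15–13:45, 15:45–17:00.
Hassan ∩ Vera ∩ Diego: 10:45–11:00, 15:45–17:00.
Hassan ∩ Vera ∩ Diego ∩ Beatriz: 10:45–11:00, 15:45–16:45.
Windows ≥ 30 min: 15:45–16:45.
Latest start in the last window 15:45–16:45 is 16:45 − 30 min = 16:15.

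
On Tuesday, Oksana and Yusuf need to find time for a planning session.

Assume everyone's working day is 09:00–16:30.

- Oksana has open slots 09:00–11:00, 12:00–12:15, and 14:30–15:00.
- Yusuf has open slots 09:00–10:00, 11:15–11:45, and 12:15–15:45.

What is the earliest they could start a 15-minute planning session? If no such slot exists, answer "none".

Oksana ∩ Yusuf: 09:00–10:00, 14:30–15:00.
Windows ≥ 15 min: 09:00–10:00, 14:30–15:00.
Earliest such window starts at 09:00.

09:00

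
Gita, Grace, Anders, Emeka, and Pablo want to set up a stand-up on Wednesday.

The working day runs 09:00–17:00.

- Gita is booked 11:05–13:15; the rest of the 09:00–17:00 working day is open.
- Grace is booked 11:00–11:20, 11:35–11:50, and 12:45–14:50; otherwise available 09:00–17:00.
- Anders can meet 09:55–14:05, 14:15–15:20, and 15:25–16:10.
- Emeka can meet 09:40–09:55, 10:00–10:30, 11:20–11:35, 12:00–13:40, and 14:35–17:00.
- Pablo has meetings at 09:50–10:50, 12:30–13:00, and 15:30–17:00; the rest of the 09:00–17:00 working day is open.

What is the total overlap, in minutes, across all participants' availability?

Gita free within 09:00–17:00: 09:00–11:05, 13:15–17:00.
Grace free within 09:00–17:00: 09:00–11:00, 11:20–11:35, 11:50–12:45, 14:50–17:00.
Pablo free within 09:00–17:00: 09:00–09:50, 10:50–12:30, 13:00–15:30.
Gita ∩ Grace: 09:00–11:00, 14:50–17:00.
Gita ∩ Grace ∩ Anders: 09:55–11:00, 14:50–15:20, 15:25–16:10.
Gita ∩ Grace ∩ Anders ∩ Emeka: 10:00–10:30, 14:50–15:20, 15:25–16:10.
Gita ∩ Grace ∩ Anders ∩ Emeka ∩ Pablo: 14:50–15:20, 15:25–15:30.
Total common minutes: 30 + 5 = 35.

35 minutes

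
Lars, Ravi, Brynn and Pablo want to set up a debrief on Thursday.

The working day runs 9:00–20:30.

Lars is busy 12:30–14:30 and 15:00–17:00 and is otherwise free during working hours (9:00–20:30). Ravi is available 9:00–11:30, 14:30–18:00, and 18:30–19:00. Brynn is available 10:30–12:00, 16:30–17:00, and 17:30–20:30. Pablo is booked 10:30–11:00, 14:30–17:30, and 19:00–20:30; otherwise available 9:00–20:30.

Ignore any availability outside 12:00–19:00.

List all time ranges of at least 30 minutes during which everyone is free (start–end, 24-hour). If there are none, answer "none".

Lars free within 09:00–20:30: 09:00–12:30, 14:30–15:00, 17:00–20:30.
Pablo free within 09:00–20:30: 09:00–10:30, 11:00–14:30, 17:30–19:00.
Lars ∩ Ravi: 09:00–11:30, 14:30–15:00, 17:00–18:00, 18:30–19:00.
Lars ∩ Ravi ∩ Brynn: 10:30–11:30, 17:30–18:00, 18:30–19:00.
Lars ∩ Ravi ∩ Brynn ∩ Pablo: 11:00–11:30, 17:30–18:00, 18:30–19:00.
Restricted to 12:00–19:00: 17:30–18:00, 18:30–19:00.
Windows ≥ 30 min: 17:30–18:00, 18:30–19:00.

17:30–18:00, 18:30–19:00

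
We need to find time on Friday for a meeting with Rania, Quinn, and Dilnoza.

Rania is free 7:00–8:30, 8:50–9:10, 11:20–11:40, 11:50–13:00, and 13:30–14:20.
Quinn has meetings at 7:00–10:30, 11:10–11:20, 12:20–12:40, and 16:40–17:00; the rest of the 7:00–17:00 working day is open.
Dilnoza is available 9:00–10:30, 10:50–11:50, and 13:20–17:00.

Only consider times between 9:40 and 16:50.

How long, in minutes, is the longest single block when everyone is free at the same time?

Quinn free within 07:00–17:00: 10:30–11:10, 11:20–12:20, 12:40–16:40.
Rania ∩ Quinn: 11:20–11:40, 11:50–12:20, 12:40–13:00, 13:30–14:20.
Rania ∩ Quinn ∩ Dilnoza: 11:20–11:40, 13:30–14:20.
Restricted to 09:40–16:50: 11:20–11:40, 13:30–14:20.
Common window lengths: 20, 50 min; longest is 50.

50 minutes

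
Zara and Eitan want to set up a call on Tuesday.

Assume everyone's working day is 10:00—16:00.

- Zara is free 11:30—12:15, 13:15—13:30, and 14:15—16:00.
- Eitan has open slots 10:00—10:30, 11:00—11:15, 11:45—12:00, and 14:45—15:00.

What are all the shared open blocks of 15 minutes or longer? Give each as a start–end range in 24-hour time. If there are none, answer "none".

Zara ∩ Eitan: 11:45–12:00, 14:45–15:00.
Windows ≥ 15 min: 11:45–12:00, 14:45–15:00.

11:45–12:00, 14:45–15:00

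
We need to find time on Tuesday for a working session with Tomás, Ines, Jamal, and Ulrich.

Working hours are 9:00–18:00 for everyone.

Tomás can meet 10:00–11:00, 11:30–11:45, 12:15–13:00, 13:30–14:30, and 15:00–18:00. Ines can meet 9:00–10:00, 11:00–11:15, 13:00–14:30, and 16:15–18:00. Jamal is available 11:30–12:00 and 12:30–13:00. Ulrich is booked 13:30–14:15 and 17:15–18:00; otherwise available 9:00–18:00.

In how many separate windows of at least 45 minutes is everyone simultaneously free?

0

Ulrich free within 09:00–18:00: 09:00–13:30, 14:15–17:15.
Tomás ∩ Ines: 13:30–14:30, 16:15–18:00.
Tomás ∩ Ines ∩ Jamal: (none).
Tomás ∩ Ines ∩ Jamal ∩ Ulrich: (none).
Windows ≥ 45 min: (none).
That's 0 windows.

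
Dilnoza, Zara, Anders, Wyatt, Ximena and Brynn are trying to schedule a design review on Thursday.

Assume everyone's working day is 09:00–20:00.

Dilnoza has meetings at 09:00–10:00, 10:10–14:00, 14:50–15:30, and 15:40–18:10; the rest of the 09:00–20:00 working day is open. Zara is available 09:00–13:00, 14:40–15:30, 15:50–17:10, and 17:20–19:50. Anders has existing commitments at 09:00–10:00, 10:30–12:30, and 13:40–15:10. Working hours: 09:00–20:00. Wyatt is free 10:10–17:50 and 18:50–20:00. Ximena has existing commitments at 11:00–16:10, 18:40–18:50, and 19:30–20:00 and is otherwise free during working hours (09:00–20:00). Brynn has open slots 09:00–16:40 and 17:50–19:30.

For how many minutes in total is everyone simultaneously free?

Dilnoza free within 09:00–20:00: 10:00–10:10, 14:00–14:50, 15:30–15:40, 18:10–20:00.
Anders free within 09:00–20:00: 10:00–10:30, 12:30–13:40, 15:10–20:00.
Ximena free within 09:00–20:00: 09:00–11:00, 16:10–18:40, 18:50–19:30.
Dilnoza ∩ Zara: 10:00–10:10, 14:40–14:50, 18:10–19:50.
Dilnoza ∩ Zara ∩ Anders: 10:00–10:10, 18:10–19:50.
Dilnoza ∩ Zara ∩ Anders ∩ Wyatt: 18:50–19:50.
Dilnoza ∩ Zara ∩ Anders ∩ Wyatt ∩ Ximena: 18:50–19:30.
Dilnoza ∩ Zara ∩ Anders ∩ Wyatt ∩ Ximena ∩ Brynn: 18:50–19:30.
Total common minutes: 40.

40 minutes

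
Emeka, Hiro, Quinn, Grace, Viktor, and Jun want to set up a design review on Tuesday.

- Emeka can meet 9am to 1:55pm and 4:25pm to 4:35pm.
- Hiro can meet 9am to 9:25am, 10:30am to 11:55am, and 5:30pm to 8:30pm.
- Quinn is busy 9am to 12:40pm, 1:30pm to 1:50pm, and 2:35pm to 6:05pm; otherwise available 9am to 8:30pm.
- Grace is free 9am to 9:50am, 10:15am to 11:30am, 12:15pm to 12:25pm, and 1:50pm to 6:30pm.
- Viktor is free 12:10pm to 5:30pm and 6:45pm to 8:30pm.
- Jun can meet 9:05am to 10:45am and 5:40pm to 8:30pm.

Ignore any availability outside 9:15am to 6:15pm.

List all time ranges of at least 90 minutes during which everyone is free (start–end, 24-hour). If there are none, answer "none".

none

Quinn free within 09:00–20:30: 12:40–13:30, 13:50–14:35, 18:05–20:30.
Emeka ∩ Hiro: 09:00–09:25, 10:30–11:55.
Emeka ∩ Hiro ∩ Quinn: (none).
Emeka ∩ Hiro ∩ Quinn ∩ Grace: (none).
Emeka ∩ Hiro ∩ Quinn ∩ Grace ∩ Viktor: (none).
Emeka ∩ Hiro ∩ Quinn ∩ Grace ∩ Viktor ∩ Jun: (none).
Restricted to 09:15–18:15: (none).
Windows ≥ 90 min: (none).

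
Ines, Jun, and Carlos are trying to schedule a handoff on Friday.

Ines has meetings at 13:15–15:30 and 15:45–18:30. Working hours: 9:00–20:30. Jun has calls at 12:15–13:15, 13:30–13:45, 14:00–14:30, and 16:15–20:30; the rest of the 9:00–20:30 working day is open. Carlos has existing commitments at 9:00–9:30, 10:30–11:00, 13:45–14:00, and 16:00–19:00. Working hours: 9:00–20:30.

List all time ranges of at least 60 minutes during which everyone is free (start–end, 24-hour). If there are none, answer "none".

Ines free within 09:00–20:30: 09:00–13:15, 15:30–15:45, 18:30–20:30.
Jun free within 09:00–20:30: 09:00–12:15, 13:15–13:30, 13:45–14:00, 14:30–16:15.
Carlos free within 09:00–20:30: 09:30–10:30, 11:00–13:45, 14:00–16:00, 19:00–20:30.
Ines ∩ Jun: 09:00–12:15, 15:30–15:45.
Ines ∩ Jun ∩ Carlos: 09:30–10:30, 11:00–12:15, 15:30–15:45.
Windows ≥ 60 min: 09:30–10:30, 11:00–12:15.

09:30–10:30, 11:00–12:15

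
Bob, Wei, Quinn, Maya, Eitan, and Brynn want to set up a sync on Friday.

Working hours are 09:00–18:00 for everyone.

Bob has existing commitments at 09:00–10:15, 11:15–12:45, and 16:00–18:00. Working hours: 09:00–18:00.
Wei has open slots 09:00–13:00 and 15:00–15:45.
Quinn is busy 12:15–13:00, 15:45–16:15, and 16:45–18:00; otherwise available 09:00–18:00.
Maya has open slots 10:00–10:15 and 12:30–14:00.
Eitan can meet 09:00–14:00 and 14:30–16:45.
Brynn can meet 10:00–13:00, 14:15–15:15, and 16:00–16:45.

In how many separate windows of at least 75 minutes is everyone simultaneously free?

Bob free within 09:00–18:00: 10:15–11:15, 12:45–16:00.
Quinn free within 09:00–18:00: 09:00–12:15, 13:00–15:45, 16:15–16:45.
Bob ∩ Wei: 10:15–11:15, 12:45–13:00, 15:00–15:45.
Bob ∩ Wei ∩ Quinn: 10:15–11:15, 15:00–15:45.
Bob ∩ Wei ∩ Quinn ∩ Maya: (none).
Bob ∩ Wei ∩ Quinn ∩ Maya ∩ Eitan: (none).
Bob ∩ Wei ∩ Quinn ∩ Maya ∩ Eitan ∩ Brynn: (none).
Windows ≥ 75 min: (none).
That's 0 windows.

0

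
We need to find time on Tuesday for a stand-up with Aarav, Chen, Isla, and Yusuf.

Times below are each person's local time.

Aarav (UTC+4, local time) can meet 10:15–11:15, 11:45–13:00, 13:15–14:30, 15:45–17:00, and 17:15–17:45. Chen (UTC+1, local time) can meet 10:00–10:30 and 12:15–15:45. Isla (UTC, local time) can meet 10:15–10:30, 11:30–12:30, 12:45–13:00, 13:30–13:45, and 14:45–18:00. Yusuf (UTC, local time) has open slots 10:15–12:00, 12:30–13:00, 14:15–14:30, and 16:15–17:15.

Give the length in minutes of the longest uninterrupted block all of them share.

15 minutes

Aarav → UTC: 06:15–07:15, 07:45–09:00, 09:15–10:30, 11:45–13:00, 13:15–13:45.
Chen → UTC: 09:00–09:30, 11:15–14:45.
Isla → UTC: 10:15–10:30, 11:30–12:30, 12:45–13:00, 13:30–13:45, 14:45–18:00.
Yusuf → UTC: 10:15–12:00, 12:30–13:00, 14:15–14:30, 16:15–17:15.
Aarav ∩ Chen: 09:15–09:30, 11:45–13:00, 13:15–13:45.
Aarav ∩ Chen ∩ Isla: 11:45–12:30, 12:45–13:00, 13:30–13:45.
Aarav ∩ Chen ∩ Isla ∩ Yusuf: 11:45–12:00, 12:45–13:00.
Common window lengths: 15, 15 min; longest is 15.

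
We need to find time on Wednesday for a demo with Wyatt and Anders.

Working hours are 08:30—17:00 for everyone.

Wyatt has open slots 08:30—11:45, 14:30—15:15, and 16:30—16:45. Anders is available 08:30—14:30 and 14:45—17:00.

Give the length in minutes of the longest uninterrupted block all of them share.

195 minutes

Wyatt ∩ Anders: 08:30–11:45, 14:45–15:15, 16:30–16:45.
Common window lengths: 195, 30, 15 min; longest is 195.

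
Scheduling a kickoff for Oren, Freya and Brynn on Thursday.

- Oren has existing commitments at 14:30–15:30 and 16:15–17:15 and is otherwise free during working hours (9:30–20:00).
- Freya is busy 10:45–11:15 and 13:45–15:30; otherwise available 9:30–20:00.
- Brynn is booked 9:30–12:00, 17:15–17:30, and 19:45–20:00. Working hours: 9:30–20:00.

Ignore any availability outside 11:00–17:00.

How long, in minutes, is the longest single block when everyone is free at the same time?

Oren free within 09:30–20:00: 09:30–14:30, 15:30–16:15, 17:15–20:00.
Freya free within 09:30–20:00: 09:30–10:45, 11:15–13:45, 15:30–20:00.
Brynn free within 09:30–20:00: 12:00–17:15, 17:30–19:45.
Oren ∩ Freya: 09:30–10:45, 11:15–13:45, 15:30–16:15, 17:15–20:00.
Oren ∩ Freya ∩ Brynn: 12:00–13:45, 15:30–16:15, 17:30–19:45.
Restricted to 11:00–17:00: 12:00–13:45, 15:30–16:15.
Common window lengths: 105, 45 min; longest is 105.

105 minutes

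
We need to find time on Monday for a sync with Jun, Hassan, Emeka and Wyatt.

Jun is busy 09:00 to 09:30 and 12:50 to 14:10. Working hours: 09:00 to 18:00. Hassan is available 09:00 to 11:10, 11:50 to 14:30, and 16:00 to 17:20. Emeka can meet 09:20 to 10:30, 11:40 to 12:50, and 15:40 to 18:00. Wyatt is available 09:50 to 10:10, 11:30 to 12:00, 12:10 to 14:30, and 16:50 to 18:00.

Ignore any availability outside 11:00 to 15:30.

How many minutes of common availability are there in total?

50 minutes

Jun free within 09:00–18:00: 09:30–12:50, 14:10–18:00.
Jun ∩ Hassan: 09:30–11:10, 11:50–12:50, 14:10–14:30, 16:00–17:20.
Jun ∩ Hassan ∩ Emeka: 09:30–10:30, 11:50–12:50, 16:00–17:20.
Jun ∩ Hassan ∩ Emeka ∩ Wyatt: 09:50–10:10, 11:50–12:00, 12:10–12:50, 16:50–17:20.
Restricted to 11:00–15:30: 11:50–12:00, 12:10–12:50.
Total common minutes: 10 + 40 = 50.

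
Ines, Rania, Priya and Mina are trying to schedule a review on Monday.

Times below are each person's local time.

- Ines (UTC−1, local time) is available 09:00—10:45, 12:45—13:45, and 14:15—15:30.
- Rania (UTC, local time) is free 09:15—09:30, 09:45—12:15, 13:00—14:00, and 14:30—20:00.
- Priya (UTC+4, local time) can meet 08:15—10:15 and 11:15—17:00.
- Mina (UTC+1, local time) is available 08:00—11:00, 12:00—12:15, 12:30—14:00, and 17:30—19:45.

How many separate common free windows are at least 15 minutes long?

2

Ines → UTC: 10:00–11:45, 13:45–14:45, 15:15–16:30.
Rania → UTC: 09:15–09:30, 09:45–12:15, 13:00–14:00, 14:30–20:00.
Priya → UTC: 04:15–06:15, 07:15–13:00.
Mina → UTC: 07:00–10:00, 11:00–11:15, 11:30–13:00, 16:30–18:45.
Ines ∩ Rania: 10:00–11:45, 13:45–14:00, 14:30–14:45, 15:15–16:30.
Ines ∩ Rania ∩ Priya: 10:00–11:45.
Ines ∩ Rania ∩ Priya ∩ Mina: 11:00–11:15, 11:30–11:45.
Windows ≥ 15 min: 11:00–11:15, 11:30–11:45.
That's 2 windows.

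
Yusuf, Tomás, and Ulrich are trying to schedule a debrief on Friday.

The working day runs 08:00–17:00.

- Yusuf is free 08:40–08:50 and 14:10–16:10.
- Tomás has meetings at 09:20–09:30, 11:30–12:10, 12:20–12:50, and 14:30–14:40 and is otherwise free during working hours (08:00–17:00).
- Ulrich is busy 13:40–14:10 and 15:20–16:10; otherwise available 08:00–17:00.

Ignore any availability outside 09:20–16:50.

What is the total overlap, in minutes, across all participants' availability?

Tomás free within 08:00–17:00: 08:00–09:20, 09:30–11:30, 12:10–12:20, 12:50–14:30, 14:40–17:00.
Ulrich free within 08:00–17:00: 08:00–13:40, 14:10–15:20, 16:10–17:00.
Yusuf ∩ Tomás: 08:40–08:50, 14:10–14:30, 14:40–16:10.
Yusuf ∩ Tomás ∩ Ulrich: 08:40–08:50, 14:10–14:30, 14:40–15:20.
Restricted to 09:20–16:50: 14:10–14:30, 14:40–15:20.
Total common minutes: 20 + 40 = 60.

60 minutes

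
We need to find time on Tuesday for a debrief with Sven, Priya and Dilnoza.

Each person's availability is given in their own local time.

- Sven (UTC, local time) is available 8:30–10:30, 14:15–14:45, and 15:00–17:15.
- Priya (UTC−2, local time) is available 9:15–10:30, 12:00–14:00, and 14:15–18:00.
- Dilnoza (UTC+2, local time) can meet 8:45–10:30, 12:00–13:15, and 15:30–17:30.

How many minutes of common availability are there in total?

Sven → UTC: 08:30–10:30, 14:15–14:45, 15:00–17:15.
Priya → UTC: 11:15–12:30, 14:00–16:00, 16:15–20:00.
Dilnoza → UTC: 06:45–08:30, 10:00–11:15, 13:30–15:30.
Sven ∩ Priya: 14:15–14:45, 15:00–16:00, 16:15–17:15.
Sven ∩ Priya ∩ Dilnoza: 14:15–14:45, 15:00–15:30.
Total common minutes: 30 + 30 = 60.

60 minutes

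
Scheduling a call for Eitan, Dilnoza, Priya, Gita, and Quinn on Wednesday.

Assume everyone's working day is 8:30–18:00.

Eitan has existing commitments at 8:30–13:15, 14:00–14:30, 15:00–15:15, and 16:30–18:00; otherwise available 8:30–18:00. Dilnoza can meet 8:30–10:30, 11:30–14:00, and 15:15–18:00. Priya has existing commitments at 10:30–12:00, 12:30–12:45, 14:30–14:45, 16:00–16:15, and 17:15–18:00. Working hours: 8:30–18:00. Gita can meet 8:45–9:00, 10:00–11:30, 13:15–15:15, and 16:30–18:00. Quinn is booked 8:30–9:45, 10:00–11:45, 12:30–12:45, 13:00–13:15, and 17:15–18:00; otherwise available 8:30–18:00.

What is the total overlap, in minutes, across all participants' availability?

Eitan free within 08:30–18:00: 13:15–14:00, 14:30–15:00, 15:15–16:30.
Priya free within 08:30–18:00: 08:30–10:30, 12:00–12:30, 12:45–14:30, 14:45–16:00, 16:15–17:15.
Quinn free within 08:30–18:00: 09:45–10:00, 11:45–12:30, 12:45–13:00, 13:15–17:15.
Eitan ∩ Dilnoza: 13:15–14:00, 15:15–16:30.
Eitan ∩ Dilnoza ∩ Priya: 13:15–14:00, 15:15–16:00, 16:15–16:30.
Eitan ∩ Dilnoza ∩ Priya ∩ Gita: 13:15–14:00.
Eitan ∩ Dilnoza ∩ Priya ∩ Gita ∩ Quinn: 13:15–14:00.
Total common minutes: 45.

45 minutes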